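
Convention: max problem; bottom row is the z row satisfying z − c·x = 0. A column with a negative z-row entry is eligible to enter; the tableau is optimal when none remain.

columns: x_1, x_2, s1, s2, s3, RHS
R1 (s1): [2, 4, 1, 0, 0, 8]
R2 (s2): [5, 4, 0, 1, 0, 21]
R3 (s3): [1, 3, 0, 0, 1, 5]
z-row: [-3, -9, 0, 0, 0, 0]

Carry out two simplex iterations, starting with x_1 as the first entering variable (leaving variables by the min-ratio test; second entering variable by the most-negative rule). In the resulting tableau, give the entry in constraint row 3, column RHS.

1

Ratio test on column x_1 — row 1: 8/2 = 4; row 2: 21/5 = 21/5; row 3: 5/1 = 5. Minimum is 4 at row 1 (s1 leaves); pivot element 2.
Divide row 1 by 2; eliminate column x_1 from the other rows.
Second iteration: most negative z-row entry is -3 in column x_2, so x_2 enters.
Ratio test on column x_2 — row 1: 4/2 = 2; row 2: entry -6 ≤ 0; row 3: 1/1 = 1. Minimum is 1 at row 3 (s3 leaves); pivot element 1.
Divide row 3 by 1; eliminate column x_2 from the other rows.
After both pivots, the entry at constraint row 3, column RHS is 1.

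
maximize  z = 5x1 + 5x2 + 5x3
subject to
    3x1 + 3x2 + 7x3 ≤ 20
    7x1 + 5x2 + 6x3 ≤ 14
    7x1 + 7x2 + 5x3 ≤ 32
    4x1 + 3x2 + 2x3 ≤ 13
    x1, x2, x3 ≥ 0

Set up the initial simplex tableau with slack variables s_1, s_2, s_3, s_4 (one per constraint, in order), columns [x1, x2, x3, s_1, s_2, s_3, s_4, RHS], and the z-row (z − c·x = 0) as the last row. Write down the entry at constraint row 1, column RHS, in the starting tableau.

The RHS of constraint 1 is b_1 = 20.

20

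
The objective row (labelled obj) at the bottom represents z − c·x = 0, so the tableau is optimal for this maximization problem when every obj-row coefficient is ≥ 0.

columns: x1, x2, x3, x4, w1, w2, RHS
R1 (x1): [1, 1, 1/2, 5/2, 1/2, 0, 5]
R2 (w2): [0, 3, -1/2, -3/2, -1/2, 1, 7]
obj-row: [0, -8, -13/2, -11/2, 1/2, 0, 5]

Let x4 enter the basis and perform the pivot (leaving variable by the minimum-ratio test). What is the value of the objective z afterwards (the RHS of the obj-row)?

16

Ratio test on column x4 — row 1: 5/(5/2) = 2; row 2: entry -3/2 ≤ 0. Minimum is 2 at row 1 (x1 leaves); pivot element 5/2.
Pivot on row 1; the obj-row RHS becomes 5 − (-11/2)·2 = 16.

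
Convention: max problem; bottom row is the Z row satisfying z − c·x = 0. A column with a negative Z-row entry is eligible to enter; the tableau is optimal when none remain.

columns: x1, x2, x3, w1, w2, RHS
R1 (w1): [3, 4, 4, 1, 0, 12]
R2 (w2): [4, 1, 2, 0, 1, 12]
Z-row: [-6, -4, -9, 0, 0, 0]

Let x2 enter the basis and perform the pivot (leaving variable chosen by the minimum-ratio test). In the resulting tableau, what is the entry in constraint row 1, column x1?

Ratio test on column x2 — row 1: 12/4 = 3; row 2: 12/1 = 12. Minimum is 3 at row 1 (w1 leaves); pivot element 4.
Divide row 1 by 4; eliminate column x2 from the other rows.
In the new row 1, the x1 entry is the old entry divided by the pivot: 3/4 = 3/4.

3/4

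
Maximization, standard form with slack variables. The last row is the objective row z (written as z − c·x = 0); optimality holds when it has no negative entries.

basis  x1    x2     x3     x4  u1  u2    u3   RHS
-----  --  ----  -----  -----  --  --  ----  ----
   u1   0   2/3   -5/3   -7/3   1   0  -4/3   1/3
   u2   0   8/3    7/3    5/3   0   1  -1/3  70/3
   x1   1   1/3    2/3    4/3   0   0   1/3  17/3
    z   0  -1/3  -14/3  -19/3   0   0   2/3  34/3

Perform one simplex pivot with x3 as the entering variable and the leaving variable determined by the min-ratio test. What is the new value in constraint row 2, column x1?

-7/2

Ratio test on column x3 — row 1: entry -5/3 ≤ 0; row 2: (70/3)/(7/3) = 10; row 3: (17/3)/(2/3) = 17/2. Minimum is 17/2 at row 3 (x1 leaves); pivot element 2/3.
Divide row 3 by 2/3; eliminate column x3 from the other rows.
Row 2 update in column x1: 0 − (7/3)·(3/2) = -7/2.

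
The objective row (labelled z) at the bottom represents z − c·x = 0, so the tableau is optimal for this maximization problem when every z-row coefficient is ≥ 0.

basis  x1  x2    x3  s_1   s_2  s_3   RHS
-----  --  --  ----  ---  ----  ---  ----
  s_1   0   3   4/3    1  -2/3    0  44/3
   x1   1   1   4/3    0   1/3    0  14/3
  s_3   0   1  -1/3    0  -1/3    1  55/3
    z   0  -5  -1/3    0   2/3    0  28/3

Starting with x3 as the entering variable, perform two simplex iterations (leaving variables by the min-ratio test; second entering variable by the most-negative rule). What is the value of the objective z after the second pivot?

Ratio test on column x3 — row 1: (44/3)/(4/3) = 11; row 2: (14/3)/(4/3) = 7/2; row 3: entry -1/3 ≤ 0. Minimum is 7/2 at row 2 (x1 leaves); pivot element 4/3.
Pivot on row 2; the z-row RHS becomes 28/3 − (-1/3)·(7/2) = 21/2.
Next entering variable (most negative z-row entry -19/4): x2.
Ratio test on column x2 — row 1: 10/2 = 5; row 2: (7/2)/(3/4) = 14/3; row 3: (39/2)/(5/4) = 78/5. Minimum is 14/3 at row 2 (x3 leaves); pivot element 3/4.
After the second pivot the z-row RHS is 21/2 − (-19/4)·(14/3) = 98/3.

98/3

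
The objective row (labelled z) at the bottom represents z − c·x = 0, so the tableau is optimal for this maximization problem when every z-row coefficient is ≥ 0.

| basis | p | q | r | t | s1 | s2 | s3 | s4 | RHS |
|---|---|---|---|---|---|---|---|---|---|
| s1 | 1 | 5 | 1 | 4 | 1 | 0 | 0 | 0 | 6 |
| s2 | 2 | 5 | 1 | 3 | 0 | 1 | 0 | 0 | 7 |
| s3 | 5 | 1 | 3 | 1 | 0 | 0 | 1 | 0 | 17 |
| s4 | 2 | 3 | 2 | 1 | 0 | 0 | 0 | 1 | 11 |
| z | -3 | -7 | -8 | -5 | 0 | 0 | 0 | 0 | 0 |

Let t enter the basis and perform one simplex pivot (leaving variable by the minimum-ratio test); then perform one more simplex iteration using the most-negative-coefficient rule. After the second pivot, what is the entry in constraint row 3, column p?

2

Ratio test on column t — row 1: 6/4 = 3/2; row 2: 7/3 = 7/3; row 3: 17/1 = 17; row 4: 11/1 = 11. Minimum is 3/2 at row 1 (s1 leaves); pivot element 4.
Divide row 1 by 4; eliminate column t from the other rows.
Second iteration: most negative z-row entry is -27/4 in column r, so r enters.
Ratio test on column r — row 1: (3/2)/(1/4) = 6; row 2: (5/2)/(1/4) = 10; row 3: (31/2)/(11/4) = 62/11; row 4: (19/2)/(7/4) = 38/7. Minimum is 38/7 at row 4 (s4 leaves); pivot element 7/4.
Divide row 4 by 7/4; eliminate column r from the other rows.
After both pivots, the entry at constraint row 3, column p is 2.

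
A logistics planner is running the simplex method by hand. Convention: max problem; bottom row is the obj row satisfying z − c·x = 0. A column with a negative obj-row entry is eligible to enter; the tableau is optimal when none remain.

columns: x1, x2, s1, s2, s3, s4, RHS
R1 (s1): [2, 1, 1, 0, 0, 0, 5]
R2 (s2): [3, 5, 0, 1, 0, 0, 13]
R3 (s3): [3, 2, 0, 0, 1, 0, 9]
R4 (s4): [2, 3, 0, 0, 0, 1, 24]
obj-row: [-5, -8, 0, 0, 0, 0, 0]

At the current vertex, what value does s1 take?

s1 is basic (row 1); its value is the RHS of that row, 5.

5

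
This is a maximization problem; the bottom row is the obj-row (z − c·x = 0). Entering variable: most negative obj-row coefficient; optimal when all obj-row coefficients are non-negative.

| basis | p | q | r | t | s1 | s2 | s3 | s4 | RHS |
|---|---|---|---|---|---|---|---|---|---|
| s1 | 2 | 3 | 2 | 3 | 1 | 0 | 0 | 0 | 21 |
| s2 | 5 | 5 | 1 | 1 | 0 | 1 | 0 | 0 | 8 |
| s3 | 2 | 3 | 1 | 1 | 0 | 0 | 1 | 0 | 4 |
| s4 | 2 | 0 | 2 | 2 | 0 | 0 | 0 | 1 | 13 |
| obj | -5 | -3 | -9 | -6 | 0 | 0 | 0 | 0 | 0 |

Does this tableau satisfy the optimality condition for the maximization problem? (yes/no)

no

The obj-row has a negative entry -9 in column r, so it is not optimal.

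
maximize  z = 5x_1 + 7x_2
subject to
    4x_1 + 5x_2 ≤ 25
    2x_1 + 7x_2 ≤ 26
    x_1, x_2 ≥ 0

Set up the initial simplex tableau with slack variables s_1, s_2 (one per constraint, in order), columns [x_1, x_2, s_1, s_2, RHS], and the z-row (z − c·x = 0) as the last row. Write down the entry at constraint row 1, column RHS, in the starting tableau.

The RHS of constraint 1 is b_1 = 25.

25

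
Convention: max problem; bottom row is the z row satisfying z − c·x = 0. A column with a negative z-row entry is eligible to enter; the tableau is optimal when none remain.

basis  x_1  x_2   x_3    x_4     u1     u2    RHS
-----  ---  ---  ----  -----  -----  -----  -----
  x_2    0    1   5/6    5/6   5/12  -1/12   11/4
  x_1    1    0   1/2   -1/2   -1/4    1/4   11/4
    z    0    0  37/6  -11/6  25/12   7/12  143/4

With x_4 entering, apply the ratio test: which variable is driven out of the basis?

Column x_4 entries and ratios — x_2: (11/4)/(5/6) = 33/10; x_1: -1/2 ≤ 0, skip.
Smallest ratio is 33/10 in the row of x_2, so x_2 leaves.

x_2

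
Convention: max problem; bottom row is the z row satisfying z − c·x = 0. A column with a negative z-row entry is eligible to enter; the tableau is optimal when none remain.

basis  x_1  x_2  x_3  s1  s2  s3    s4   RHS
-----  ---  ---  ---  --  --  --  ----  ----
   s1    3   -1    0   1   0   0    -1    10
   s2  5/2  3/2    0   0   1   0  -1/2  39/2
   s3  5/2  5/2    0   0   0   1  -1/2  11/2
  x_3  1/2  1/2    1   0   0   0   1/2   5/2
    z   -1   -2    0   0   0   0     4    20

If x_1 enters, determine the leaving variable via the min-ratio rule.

s3

Column x_1 entries and ratios — s1: 10/3 = 10/3; s2: (39/2)/(5/2) = 39/5; s3: (11/2)/(5/2) = 11/5; x_3: (5/2)/(1/2) = 5.
Smallest ratio is 11/5 in the row of s3, so s3 leaves.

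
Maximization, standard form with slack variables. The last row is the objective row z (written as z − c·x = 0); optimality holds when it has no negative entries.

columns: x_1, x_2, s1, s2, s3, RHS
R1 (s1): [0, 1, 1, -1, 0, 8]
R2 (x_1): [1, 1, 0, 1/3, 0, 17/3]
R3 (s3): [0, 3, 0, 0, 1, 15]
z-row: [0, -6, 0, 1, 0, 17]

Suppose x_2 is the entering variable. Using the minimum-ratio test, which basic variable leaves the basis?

Column x_2 entries and ratios — s1: 8/1 = 8; x_1: (17/3)/1 = 17/3; s3: 15/3 = 5.
Smallest ratio is 5 in the row of s3, so s3 leaves.

s3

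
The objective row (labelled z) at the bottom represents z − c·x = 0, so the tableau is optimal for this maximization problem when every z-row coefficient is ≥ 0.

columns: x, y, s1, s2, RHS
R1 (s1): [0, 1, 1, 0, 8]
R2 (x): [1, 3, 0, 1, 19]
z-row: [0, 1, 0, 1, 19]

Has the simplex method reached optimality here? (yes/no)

Every z-row coefficient is ≥ 0, so the tableau is optimal.

yes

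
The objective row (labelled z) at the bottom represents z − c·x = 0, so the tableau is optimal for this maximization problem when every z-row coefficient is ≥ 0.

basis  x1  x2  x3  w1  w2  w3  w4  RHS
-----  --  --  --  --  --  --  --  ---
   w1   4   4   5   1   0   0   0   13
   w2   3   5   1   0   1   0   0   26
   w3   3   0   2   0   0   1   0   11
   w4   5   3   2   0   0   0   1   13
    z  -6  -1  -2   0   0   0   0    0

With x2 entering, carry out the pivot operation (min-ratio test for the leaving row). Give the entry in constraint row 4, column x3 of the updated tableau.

-7/4

Ratio test on column x2 — row 1: 13/4 = 13/4; row 2: 26/5 = 26/5; row 3: entry 0 ≤ 0; row 4: 13/3 = 13/3. Minimum is 13/4 at row 1 (w1 leaves); pivot element 4.
Divide row 1 by 4; eliminate column x2 from the other rows.
Row 4 update in column x3: 2 − 3·(5/4) = -7/4.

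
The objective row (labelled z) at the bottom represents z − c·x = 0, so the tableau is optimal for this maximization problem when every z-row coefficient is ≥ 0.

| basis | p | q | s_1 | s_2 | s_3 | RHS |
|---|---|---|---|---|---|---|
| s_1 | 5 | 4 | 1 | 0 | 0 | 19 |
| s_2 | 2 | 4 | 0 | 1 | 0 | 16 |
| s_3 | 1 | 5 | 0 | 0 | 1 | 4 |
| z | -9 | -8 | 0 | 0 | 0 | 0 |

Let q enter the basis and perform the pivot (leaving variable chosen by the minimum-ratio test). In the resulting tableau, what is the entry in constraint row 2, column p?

6/5

Ratio test on column q — row 1: 19/4 = 19/4; row 2: 16/4 = 4; row 3: 4/5 = 4/5. Minimum is 4/5 at row 3 (s_3 leaves); pivot element 5.
Divide row 3 by 5; eliminate column q from the other rows.
Row 2 update in column p: 2 − 4·(1/5) = 6/5.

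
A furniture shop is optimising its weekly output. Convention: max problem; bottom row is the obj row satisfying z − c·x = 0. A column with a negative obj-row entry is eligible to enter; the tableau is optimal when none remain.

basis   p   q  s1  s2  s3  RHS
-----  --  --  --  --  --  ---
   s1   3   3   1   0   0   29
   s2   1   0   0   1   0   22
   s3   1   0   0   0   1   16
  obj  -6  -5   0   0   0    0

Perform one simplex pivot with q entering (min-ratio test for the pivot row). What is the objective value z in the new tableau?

Ratio test on column q — row 1: 29/3 = 29/3; row 2: entry 0 ≤ 0; row 3: entry 0 ≤ 0. Minimum is 29/3 at row 1 (s1 leaves); pivot element 3.
Pivot on row 1; the obj-row RHS becomes 0 − (-5)·(29/3) = 145/3.

145/3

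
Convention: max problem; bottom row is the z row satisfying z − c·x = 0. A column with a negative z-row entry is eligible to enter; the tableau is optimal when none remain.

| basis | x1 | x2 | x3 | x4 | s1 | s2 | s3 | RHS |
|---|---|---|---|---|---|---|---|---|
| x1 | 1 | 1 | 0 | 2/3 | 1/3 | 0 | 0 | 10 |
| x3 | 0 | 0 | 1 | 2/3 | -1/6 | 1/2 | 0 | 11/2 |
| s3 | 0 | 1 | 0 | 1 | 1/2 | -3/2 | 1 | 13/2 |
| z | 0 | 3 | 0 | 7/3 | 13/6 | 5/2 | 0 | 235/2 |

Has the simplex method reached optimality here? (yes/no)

Every z-row coefficient is ≥ 0, so the tableau is optimal.

yes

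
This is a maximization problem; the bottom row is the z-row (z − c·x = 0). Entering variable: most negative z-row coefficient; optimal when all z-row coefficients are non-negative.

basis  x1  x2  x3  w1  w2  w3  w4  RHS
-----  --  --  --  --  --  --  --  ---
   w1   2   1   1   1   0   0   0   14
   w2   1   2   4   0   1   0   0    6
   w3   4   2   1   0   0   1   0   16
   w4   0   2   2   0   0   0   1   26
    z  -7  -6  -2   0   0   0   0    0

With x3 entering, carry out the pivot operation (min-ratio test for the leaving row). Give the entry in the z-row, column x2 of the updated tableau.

Ratio test on column x3 — row 1: 14/1 = 14; row 2: 6/4 = 3/2; row 3: 16/1 = 16; row 4: 26/2 = 13. Minimum is 3/2 at row 2 (w2 leaves); pivot element 4.
Divide row 2 by 4; eliminate column x3 from the other rows.
z-row update in column x2: -6 − (-2)·(1/2) = -5.

-5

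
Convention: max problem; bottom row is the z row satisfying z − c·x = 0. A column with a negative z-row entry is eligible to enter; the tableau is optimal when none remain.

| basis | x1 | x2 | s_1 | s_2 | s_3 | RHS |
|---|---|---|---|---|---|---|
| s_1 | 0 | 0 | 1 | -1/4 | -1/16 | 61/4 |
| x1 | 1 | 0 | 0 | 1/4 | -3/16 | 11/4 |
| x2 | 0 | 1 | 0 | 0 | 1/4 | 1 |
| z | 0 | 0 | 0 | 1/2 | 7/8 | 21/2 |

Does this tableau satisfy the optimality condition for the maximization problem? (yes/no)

Every z-row coefficient is ≥ 0, so the tableau is optimal.

yes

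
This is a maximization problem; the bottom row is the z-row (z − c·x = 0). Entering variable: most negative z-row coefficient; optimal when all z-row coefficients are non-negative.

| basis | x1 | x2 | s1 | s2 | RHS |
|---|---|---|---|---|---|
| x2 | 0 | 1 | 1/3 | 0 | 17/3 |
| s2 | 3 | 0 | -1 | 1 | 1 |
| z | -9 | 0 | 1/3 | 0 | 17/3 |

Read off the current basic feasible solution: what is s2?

s2 is basic (row 2); its value is the RHS of that row, 1.

1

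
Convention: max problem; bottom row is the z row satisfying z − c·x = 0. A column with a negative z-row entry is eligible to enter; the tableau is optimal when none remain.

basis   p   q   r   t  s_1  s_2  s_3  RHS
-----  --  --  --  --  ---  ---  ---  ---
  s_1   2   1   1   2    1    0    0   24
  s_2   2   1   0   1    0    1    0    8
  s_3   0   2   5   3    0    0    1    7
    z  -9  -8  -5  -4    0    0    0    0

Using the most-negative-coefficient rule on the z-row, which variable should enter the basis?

Negative z-row entries: p: -9, q: -8, r: -5, t: -4.
The most negative is -9 in column p, so p enters.

p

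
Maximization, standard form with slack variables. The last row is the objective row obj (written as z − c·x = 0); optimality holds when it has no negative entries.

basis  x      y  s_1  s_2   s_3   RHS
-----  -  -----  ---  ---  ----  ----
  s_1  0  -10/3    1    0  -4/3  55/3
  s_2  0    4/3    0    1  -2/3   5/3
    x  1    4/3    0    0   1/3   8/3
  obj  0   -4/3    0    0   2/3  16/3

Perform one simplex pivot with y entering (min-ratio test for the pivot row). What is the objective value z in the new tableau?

7

Ratio test on column y — row 1: entry -10/3 ≤ 0; row 2: (5/3)/(4/3) = 5/4; row 3: (8/3)/(4/3) = 2. Minimum is 5/4 at row 2 (s_2 leaves); pivot element 4/3.
Pivot on row 2; the obj-row RHS becomes 16/3 − (-4/3)·(5/4) = 7.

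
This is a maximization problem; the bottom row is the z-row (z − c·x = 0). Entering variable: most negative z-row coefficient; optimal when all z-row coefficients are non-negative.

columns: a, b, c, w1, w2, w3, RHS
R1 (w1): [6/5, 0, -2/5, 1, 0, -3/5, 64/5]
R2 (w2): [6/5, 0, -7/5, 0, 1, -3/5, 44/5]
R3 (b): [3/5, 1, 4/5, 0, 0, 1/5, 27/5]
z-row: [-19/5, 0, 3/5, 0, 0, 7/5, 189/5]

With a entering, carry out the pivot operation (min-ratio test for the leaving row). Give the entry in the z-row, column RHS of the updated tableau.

197/3

Ratio test on column a — row 1: (64/5)/(6/5) = 32/3; row 2: (44/5)/(6/5) = 22/3; row 3: (27/5)/(3/5) = 9. Minimum is 22/3 at row 2 (w2 leaves); pivot element 6/5.
Divide row 2 by 6/5; eliminate column a from the other rows.
z-row update in column RHS: 189/5 − (-19/5)·(22/3) = 197/3.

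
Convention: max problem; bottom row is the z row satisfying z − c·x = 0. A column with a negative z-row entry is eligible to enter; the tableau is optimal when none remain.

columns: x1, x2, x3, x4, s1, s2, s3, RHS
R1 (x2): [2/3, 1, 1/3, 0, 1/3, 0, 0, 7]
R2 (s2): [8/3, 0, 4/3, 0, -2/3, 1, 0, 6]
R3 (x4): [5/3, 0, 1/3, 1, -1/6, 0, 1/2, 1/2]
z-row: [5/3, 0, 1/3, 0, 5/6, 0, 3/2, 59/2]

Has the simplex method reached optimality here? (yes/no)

yes

Every z-row coefficient is ≥ 0, so the tableau is optimal.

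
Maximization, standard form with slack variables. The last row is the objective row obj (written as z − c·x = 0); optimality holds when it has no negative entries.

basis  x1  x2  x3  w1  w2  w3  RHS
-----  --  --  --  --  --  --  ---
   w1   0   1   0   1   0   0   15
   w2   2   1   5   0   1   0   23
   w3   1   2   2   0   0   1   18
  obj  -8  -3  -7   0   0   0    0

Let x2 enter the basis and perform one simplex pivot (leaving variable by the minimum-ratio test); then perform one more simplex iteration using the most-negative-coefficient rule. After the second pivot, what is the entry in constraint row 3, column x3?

-1/3

Ratio test on column x2 — row 1: 15/1 = 15; row 2: 23/1 = 23; row 3: 18/2 = 9. Minimum is 9 at row 3 (w3 leaves); pivot element 2.
Divide row 3 by 2; eliminate column x2 from the other rows.
Second iteration: most negative obj-row entry is -13/2 in column x1, so x1 enters.
Ratio test on column x1 — row 1: entry -1/2 ≤ 0; row 2: 14/(3/2) = 28/3; row 3: 9/(1/2) = 18. Minimum is 28/3 at row 2 (w2 leaves); pivot element 3/2.
Divide row 2 by 3/2; eliminate column x1 from the other rows.
After both pivots, the entry at constraint row 3, column x3 is -1/3.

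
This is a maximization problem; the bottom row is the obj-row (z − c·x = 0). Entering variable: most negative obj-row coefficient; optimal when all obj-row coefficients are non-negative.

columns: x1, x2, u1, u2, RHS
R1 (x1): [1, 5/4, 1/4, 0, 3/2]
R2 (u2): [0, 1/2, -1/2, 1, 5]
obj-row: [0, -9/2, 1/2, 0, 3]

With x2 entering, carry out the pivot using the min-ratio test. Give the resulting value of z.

Ratio test on column x2 — row 1: (3/2)/(5/4) = 6/5; row 2: 5/(1/2) = 10. Minimum is 6/5 at row 1 (x1 leaves); pivot element 5/4.
Pivot on row 1; the obj-row RHS becomes 3 − (-9/2)·(6/5) = 42/5.

42/5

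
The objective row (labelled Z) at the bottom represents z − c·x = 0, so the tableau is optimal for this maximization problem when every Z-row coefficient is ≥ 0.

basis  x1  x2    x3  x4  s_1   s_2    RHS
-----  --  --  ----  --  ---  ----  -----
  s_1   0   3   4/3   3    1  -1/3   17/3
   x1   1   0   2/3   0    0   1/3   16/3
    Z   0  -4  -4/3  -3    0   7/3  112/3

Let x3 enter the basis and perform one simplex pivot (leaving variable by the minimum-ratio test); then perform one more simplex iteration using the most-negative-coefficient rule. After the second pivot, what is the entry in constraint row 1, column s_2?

Ratio test on column x3 — row 1: (17/3)/(4/3) = 17/4; row 2: (16/3)/(2/3) = 8. Minimum is 17/4 at row 1 (s_1 leaves); pivot element 4/3.
Divide row 1 by 4/3; eliminate column x3 from the other rows.
Second iteration: most negative Z-row entry is -1 in column x2, so x2 enters.
Ratio test on column x2 — row 1: (17/4)/(9/4) = 17/9; row 2: entry -3/2 ≤ 0. Minimum is 17/9 at row 1 (x3 leaves); pivot element 9/4.
Divide row 1 by 9/4; eliminate column x2 from the other rows.
After both pivots, the entry at constraint row 1, column s_2 is -1/9.

-1/9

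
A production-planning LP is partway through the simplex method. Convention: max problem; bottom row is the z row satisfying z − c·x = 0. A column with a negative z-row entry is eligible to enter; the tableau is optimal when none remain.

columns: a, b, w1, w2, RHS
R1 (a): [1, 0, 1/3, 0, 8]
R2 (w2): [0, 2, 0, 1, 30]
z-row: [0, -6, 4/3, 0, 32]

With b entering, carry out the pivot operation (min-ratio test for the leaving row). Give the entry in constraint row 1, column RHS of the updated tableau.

Ratio test on column b — row 1: entry 0 ≤ 0; row 2: 30/2 = 15. Minimum is 15 at row 2 (w2 leaves); pivot element 2.
Divide row 2 by 2; eliminate column b from the other rows.
Row 1 update in column RHS: 8 − 0·15 = 8.

8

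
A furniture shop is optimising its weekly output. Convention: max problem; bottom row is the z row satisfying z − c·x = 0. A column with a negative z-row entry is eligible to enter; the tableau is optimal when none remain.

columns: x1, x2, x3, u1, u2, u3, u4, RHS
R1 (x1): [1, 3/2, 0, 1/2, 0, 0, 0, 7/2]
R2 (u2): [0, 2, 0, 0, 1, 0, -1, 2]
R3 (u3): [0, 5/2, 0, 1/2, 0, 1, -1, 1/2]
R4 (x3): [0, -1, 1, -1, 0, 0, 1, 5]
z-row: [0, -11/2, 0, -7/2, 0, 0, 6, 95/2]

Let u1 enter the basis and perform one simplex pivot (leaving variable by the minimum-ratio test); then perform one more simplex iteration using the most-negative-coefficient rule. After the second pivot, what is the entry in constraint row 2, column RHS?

5

Ratio test on column u1 — row 1: (7/2)/(1/2) = 7; row 2: entry 0 ≤ 0; row 3: (1/2)/(1/2) = 1; row 4: entry -1 ≤ 0. Minimum is 1 at row 3 (u3 leaves); pivot element 1/2.
Divide row 3 by 1/2; eliminate column u1 from the other rows.
Second iteration: most negative z-row entry is -1 in column u4, so u4 enters.
Ratio test on column u4 — row 1: 3/1 = 3; row 2: entry -1 ≤ 0; row 3: entry -2 ≤ 0; row 4: entry -1 ≤ 0. Minimum is 3 at row 1 (x1 leaves); pivot element 1.
Divide row 1 by 1; eliminate column u4 from the other rows.
After both pivots, the entry at constraint row 2, column RHS is 5.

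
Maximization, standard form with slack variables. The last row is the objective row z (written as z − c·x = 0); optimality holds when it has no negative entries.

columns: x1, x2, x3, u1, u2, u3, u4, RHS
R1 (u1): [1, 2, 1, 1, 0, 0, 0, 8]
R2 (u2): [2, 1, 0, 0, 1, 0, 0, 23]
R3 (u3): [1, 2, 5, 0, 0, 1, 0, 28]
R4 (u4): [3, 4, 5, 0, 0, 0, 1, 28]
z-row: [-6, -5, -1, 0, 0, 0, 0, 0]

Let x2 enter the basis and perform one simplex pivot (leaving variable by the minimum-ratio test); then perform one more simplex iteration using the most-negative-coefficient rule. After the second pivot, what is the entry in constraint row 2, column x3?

-2

Ratio test on column x2 — row 1: 8/2 = 4; row 2: 23/1 = 23; row 3: 28/2 = 14; row 4: 28/4 = 7. Minimum is 4 at row 1 (u1 leaves); pivot element 2.
Divide row 1 by 2; eliminate column x2 from the other rows.
Second iteration: most negative z-row entry is -7/2 in column x1, so x1 enters.
Ratio test on column x1 — row 1: 4/(1/2) = 8; row 2: 19/(3/2) = 38/3; row 3: entry 0 ≤ 0; row 4: 12/1 = 12. Minimum is 8 at row 1 (x2 leaves); pivot element 1/2.
Divide row 1 by 1/2; eliminate column x1 from the other rows.
After both pivots, the entry at constraint row 2, column x3 is -2.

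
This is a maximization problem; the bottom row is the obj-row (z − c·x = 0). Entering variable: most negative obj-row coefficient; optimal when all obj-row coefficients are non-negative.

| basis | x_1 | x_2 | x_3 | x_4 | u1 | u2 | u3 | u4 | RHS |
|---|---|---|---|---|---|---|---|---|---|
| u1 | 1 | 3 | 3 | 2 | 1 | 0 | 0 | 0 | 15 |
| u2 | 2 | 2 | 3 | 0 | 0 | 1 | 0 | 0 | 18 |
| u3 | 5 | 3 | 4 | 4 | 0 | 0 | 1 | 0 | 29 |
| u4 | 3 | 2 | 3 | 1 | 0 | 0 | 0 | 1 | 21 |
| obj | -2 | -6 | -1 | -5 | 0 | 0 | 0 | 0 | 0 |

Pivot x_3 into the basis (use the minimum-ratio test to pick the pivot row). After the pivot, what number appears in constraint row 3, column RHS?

Ratio test on column x_3 — row 1: 15/3 = 5; row 2: 18/3 = 6; row 3: 29/4 = 29/4; row 4: 21/3 = 7. Minimum is 5 at row 1 (u1 leaves); pivot element 3.
Divide row 1 by 3; eliminate column x_3 from the other rows.
Row 3 update in column RHS: 29 − 4·5 = 9.

9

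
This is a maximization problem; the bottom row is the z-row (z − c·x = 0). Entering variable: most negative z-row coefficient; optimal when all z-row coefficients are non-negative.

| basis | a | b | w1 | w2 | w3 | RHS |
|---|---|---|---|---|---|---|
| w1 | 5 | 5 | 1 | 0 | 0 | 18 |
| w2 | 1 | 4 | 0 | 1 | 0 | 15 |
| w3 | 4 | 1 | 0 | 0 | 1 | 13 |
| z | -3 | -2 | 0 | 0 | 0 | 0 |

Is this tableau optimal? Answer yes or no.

The z-row has a negative entry -3 in column a, so it is not optimal.

no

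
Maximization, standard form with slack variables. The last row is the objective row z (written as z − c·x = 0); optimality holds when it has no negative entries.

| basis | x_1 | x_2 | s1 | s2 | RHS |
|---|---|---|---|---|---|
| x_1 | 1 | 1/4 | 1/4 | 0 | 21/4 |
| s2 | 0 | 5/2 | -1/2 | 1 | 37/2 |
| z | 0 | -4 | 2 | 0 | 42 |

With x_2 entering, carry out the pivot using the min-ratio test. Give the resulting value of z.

358/5

Ratio test on column x_2 — row 1: (21/4)/(1/4) = 21; row 2: (37/2)/(5/2) = 37/5. Minimum is 37/5 at row 2 (s2 leaves); pivot element 5/2.
Pivot on row 2; the z-row RHS becomes 42 − (-4)·(37/5) = 358/5.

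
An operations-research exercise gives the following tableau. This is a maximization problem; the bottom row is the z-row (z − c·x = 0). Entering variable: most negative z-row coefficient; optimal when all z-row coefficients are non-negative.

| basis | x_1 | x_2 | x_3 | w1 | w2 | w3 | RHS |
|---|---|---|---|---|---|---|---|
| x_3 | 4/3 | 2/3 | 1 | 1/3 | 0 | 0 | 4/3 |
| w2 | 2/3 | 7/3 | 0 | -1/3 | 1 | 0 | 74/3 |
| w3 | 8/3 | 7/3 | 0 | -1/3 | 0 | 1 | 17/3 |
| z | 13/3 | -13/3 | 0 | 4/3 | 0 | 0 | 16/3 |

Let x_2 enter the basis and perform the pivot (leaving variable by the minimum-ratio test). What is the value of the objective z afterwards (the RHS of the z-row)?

Ratio test on column x_2 — row 1: (4/3)/(2/3) = 2; row 2: (74/3)/(7/3) = 74/7; row 3: (17/3)/(7/3) = 17/7. Minimum is 2 at row 1 (x_3 leaves); pivot element 2/3.
Pivot on row 1; the z-row RHS becomes 16/3 − (-13/3)·2 = 14.

14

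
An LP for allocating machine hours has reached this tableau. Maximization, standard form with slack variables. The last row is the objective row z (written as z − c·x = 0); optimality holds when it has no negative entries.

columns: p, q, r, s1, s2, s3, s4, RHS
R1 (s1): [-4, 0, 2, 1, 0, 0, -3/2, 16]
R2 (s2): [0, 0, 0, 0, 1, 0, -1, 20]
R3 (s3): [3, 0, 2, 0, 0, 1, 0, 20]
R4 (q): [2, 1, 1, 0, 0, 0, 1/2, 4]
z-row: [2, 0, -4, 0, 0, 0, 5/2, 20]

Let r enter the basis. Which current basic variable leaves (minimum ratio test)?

q

Column r entries and ratios — s1: 16/2 = 8; s2: 0 ≤ 0, skip; s3: 20/2 = 10; q: 4/1 = 4.
Smallest ratio is 4 in the row of q, so q leaves.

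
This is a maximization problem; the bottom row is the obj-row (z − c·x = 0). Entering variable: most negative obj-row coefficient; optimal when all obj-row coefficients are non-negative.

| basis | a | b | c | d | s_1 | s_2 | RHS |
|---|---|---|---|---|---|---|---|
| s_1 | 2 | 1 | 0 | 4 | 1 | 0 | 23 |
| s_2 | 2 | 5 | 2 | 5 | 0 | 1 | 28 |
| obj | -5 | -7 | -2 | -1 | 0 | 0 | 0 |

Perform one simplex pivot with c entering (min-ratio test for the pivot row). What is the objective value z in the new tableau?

28

Ratio test on column c — row 1: entry 0 ≤ 0; row 2: 28/2 = 14. Minimum is 14 at row 2 (s_2 leaves); pivot element 2.
Pivot on row 2; the obj-row RHS becomes 0 − (-2)·14 = 28.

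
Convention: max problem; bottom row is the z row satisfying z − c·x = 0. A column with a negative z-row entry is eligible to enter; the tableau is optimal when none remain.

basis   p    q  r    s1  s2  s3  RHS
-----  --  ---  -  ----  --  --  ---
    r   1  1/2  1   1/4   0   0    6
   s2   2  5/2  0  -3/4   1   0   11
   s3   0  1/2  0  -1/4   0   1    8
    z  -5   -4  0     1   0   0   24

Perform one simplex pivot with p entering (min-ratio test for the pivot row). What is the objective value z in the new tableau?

103/2

Ratio test on column p — row 1: 6/1 = 6; row 2: 11/2 = 11/2; row 3: entry 0 ≤ 0. Minimum is 11/2 at row 2 (s2 leaves); pivot element 2.
Pivot on row 2; the z-row RHS becomes 24 − (-5)·(11/2) = 103/2.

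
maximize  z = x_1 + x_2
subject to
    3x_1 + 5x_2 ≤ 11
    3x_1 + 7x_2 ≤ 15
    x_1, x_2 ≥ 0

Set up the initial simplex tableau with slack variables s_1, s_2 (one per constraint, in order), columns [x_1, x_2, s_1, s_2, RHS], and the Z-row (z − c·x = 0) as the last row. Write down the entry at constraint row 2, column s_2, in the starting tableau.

1

Slack s_2 belongs to constraint 2; its column is the unit vector e_2, so the entry in row 2 is 1.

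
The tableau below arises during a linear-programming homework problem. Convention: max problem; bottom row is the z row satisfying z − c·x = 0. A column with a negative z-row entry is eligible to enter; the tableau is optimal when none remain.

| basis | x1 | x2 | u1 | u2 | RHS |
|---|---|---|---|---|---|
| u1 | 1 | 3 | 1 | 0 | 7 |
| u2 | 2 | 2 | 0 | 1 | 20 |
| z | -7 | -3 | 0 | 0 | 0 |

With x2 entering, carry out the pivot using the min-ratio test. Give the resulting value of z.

7

Ratio test on column x2 — row 1: 7/3 = 7/3; row 2: 20/2 = 10. Minimum is 7/3 at row 1 (u1 leaves); pivot element 3.
Pivot on row 1; the z-row RHS becomes 0 − (-3)·(7/3) = 7.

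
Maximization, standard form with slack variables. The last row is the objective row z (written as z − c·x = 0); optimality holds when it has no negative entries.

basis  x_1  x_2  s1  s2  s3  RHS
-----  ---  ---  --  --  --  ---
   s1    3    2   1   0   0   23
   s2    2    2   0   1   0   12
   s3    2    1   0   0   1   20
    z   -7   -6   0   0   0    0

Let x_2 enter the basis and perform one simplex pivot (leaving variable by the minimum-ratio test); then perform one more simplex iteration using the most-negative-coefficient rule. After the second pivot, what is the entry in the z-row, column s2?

Ratio test on column x_2 — row 1: 23/2 = 23/2; row 2: 12/2 = 6; row 3: 20/1 = 20. Minimum is 6 at row 2 (s2 leaves); pivot element 2.
Divide row 2 by 2; eliminate column x_2 from the other rows.
Second iteration: most negative z-row entry is -1 in column x_1, so x_1 enters.
Ratio test on column x_1 — row 1: 11/1 = 11; row 2: 6/1 = 6; row 3: 14/1 = 14. Minimum is 6 at row 2 (x_2 leaves); pivot element 1.
Divide row 2 by 1; eliminate column x_1 from the other rows.
After both pivots, the entry at the z-row, column s2 is 7/2.

7/2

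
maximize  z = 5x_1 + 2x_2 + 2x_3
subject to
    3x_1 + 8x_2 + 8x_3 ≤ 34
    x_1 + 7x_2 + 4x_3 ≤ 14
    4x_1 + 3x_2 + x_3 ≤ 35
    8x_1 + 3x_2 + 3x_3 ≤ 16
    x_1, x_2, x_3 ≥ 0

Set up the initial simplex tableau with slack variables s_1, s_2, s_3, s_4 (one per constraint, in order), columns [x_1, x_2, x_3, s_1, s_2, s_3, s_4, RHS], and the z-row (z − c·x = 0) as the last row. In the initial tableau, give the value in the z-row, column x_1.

-5

The z-row carries the negated objective coefficients: the x_1 entry is -5.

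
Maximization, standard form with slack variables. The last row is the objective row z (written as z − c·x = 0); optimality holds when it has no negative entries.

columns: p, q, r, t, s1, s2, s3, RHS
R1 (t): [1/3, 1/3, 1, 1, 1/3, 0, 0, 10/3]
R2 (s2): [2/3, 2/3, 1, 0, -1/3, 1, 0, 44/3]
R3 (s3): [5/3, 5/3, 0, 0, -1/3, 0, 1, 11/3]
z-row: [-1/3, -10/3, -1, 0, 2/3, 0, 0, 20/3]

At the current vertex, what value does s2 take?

44/3

s2 is basic (row 2); its value is the RHS of that row, 44/3.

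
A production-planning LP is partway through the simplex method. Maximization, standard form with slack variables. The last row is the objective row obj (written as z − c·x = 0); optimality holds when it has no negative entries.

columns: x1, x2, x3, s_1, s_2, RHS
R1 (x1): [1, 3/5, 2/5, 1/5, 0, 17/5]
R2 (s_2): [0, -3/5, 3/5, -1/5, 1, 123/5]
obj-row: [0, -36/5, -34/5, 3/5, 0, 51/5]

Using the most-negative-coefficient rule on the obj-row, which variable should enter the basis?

Negative obj-row entries: x2: -36/5, x3: -34/5.
The most negative is -36/5 in column x2, so x2 enters.

x2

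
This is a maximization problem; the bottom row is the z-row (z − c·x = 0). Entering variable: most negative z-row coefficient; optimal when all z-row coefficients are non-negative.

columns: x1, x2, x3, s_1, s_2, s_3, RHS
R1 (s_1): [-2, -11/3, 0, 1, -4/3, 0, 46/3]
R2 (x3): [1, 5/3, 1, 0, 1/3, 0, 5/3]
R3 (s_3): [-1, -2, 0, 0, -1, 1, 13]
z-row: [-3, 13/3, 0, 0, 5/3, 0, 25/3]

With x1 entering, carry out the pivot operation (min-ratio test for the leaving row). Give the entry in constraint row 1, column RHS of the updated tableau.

Ratio test on column x1 — row 1: entry -2 ≤ 0; row 2: (5/3)/1 = 5/3; row 3: entry -1 ≤ 0. Minimum is 5/3 at row 2 (x3 leaves); pivot element 1.
Divide row 2 by 1; eliminate column x1 from the other rows.
Row 1 update in column RHS: 46/3 − (-2)·(5/3) = 56/3.

56/3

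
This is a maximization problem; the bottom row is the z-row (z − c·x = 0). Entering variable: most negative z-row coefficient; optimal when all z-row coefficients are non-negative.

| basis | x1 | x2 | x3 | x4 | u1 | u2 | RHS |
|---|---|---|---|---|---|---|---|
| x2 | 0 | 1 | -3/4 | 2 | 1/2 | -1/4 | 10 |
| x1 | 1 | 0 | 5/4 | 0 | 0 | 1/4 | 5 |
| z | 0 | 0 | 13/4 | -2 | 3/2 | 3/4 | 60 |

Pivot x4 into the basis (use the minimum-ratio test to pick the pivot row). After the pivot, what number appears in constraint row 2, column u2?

Ratio test on column x4 — row 1: 10/2 = 5; row 2: entry 0 ≤ 0. Minimum is 5 at row 1 (x2 leaves); pivot element 2.
Divide row 1 by 2; eliminate column x4 from the other rows.
Row 2 update in column u2: 1/4 − 0·(-1/8) = 1/4.

1/4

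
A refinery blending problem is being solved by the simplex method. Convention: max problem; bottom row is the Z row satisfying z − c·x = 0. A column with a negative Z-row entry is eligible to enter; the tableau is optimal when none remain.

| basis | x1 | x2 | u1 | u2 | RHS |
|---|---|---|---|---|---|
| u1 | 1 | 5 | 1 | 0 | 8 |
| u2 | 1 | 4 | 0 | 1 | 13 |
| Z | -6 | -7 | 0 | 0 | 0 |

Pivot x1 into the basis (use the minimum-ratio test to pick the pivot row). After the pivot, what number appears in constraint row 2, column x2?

Ratio test on column x1 — row 1: 8/1 = 8; row 2: 13/1 = 13. Minimum is 8 at row 1 (u1 leaves); pivot element 1.
Divide row 1 by 1; eliminate column x1 from the other rows.
Row 2 update in column x2: 4 − 1·5 = -1.

-1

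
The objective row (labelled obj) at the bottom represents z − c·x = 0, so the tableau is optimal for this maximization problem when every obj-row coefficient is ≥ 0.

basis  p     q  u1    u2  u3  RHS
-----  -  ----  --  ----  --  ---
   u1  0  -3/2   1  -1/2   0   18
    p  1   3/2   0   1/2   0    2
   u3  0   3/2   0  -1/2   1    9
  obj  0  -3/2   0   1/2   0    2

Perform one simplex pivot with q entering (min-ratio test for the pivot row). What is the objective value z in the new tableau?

4

Ratio test on column q — row 1: entry -3/2 ≤ 0; row 2: 2/(3/2) = 4/3; row 3: 9/(3/2) = 6. Minimum is 4/3 at row 2 (p leaves); pivot element 3/2.
Pivot on row 2; the obj-row RHS becomes 2 − (-3/2)·(4/3) = 4.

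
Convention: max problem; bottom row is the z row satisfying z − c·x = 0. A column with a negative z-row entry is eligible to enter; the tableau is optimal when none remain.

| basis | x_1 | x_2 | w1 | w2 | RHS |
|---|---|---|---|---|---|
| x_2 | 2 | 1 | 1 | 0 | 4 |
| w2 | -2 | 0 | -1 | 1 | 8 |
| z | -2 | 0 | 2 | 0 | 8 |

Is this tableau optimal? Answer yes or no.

The z-row has a negative entry -2 in column x_1, so it is not optimal.

no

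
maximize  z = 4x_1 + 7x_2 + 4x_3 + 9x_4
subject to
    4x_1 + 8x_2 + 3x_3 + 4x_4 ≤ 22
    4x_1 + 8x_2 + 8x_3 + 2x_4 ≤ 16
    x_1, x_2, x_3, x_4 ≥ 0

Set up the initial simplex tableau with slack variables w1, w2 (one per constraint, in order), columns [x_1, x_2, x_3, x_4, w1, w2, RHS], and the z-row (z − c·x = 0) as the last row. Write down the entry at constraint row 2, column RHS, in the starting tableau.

16

The RHS of constraint 2 is b_2 = 16.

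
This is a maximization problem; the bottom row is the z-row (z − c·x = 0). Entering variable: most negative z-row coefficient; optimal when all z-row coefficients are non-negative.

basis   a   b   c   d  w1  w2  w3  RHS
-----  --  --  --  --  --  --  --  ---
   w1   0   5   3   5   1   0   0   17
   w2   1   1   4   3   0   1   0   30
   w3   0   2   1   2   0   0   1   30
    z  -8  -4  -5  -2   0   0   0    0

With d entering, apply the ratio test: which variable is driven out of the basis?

w1

Column d entries and ratios — w1: 17/5 = 17/5; w2: 30/3 = 10; w3: 30/2 = 15.
Smallest ratio is 17/5 in the row of w1, so w1 leaves.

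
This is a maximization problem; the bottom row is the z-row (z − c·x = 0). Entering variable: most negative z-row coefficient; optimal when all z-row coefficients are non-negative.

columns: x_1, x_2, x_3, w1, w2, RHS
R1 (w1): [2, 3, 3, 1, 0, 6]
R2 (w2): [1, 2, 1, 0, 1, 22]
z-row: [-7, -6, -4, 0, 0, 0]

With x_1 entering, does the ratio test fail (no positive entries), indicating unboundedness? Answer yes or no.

Column x_1 has positive entries in row(s) 1, 2, so the ratio test bounds it — not unbounded.

no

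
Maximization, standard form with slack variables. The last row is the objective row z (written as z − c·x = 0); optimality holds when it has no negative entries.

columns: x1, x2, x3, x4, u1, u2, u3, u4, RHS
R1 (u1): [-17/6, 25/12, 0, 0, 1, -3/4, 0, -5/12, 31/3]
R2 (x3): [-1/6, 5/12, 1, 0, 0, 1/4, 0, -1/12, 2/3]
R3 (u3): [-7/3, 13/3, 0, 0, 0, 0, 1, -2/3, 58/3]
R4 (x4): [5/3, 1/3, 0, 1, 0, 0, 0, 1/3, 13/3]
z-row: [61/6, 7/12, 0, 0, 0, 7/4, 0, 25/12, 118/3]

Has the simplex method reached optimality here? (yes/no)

yes

Every z-row coefficient is ≥ 0, so the tableau is optimal.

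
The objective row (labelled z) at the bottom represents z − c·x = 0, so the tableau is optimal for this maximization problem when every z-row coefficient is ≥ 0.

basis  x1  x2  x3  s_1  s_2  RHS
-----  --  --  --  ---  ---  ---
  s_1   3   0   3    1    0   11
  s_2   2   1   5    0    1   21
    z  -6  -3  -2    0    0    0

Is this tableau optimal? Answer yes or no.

The z-row has a negative entry -6 in column x1, so it is not optimal.

no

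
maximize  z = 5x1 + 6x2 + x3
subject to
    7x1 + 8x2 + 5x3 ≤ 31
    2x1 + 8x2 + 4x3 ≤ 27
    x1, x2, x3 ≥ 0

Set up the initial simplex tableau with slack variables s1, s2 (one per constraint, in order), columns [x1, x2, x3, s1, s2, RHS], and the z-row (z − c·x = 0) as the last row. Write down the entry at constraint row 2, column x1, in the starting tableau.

Constraint 2 has coefficient 2 on x1.

2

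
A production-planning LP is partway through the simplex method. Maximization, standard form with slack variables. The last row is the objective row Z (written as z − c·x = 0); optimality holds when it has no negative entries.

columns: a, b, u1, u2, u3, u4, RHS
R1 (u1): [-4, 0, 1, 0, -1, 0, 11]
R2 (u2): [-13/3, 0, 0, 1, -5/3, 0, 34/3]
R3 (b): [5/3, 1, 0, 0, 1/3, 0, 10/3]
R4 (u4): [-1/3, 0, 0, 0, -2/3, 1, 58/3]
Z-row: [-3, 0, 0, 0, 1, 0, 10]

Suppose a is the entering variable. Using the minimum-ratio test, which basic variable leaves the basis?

Column a entries and ratios — u1: -4 ≤ 0, skip; u2: -13/3 ≤ 0, skip; b: (10/3)/(5/3) = 2; u4: -1/3 ≤ 0, skip.
Smallest ratio is 2 in the row of b, so b leaves.

b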